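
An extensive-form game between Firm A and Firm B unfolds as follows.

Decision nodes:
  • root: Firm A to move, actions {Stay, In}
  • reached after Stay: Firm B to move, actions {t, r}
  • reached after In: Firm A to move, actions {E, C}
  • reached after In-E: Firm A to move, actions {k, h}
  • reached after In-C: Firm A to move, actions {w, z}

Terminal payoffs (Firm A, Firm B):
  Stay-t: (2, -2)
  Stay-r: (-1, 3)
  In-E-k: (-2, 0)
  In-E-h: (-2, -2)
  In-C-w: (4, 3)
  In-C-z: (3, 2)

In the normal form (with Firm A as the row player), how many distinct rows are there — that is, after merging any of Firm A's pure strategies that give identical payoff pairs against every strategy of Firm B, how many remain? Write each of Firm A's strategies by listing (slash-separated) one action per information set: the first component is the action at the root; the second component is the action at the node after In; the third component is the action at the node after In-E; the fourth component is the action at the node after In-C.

Firm A has 16 pure strategies: Stay/E/k/w, Stay/E/k/z, Stay/E/h/w, Stay/E/h/z, Stay/C/k/w, Stay/C/k/z, Stay/C/h/w, Stay/C/h/z, In/E/k/w, In/E/k/z, In/E/h/w, In/E/h/z, In/C/k/w, In/C/k/z, In/C/h/w, In/C/h/z. Columns: t, r.
{Stay/E/k/w, Stay/E/k/z, Stay/E/h/w, Stay/E/h/z, Stay/C/k/w, Stay/C/k/z, Stay/C/h/w, Stay/C/h/z} → row (2,-2) (-1,3)
{In/E/k/w, In/E/k/z} → row (-2,0) (-2,0)
{In/E/h/w, In/E/h/z} → row (-2,-2) (-2,-2)
{In/C/k/w, In/C/h/w} → row (4,3) (4,3)
{In/C/k/z, In/C/h/z} → row (3,2) (3,2)
That's 5 distinct rows out of 16 strategies.

5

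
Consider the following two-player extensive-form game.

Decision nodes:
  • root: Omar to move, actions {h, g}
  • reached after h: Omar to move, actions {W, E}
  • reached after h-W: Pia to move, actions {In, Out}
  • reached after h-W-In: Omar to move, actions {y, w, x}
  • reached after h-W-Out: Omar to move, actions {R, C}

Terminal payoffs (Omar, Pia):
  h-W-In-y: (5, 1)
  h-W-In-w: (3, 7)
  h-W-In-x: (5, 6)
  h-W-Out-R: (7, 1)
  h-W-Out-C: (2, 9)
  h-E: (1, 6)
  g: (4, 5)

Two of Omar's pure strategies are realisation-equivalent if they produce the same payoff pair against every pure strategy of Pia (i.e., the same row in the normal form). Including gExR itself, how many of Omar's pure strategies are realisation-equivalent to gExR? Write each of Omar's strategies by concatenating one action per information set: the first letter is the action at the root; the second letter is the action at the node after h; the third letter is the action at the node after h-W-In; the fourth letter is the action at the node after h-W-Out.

12

Row for gExR (columns In, Out): (4,5) (4,5).
Under gExR, Omar's choice at the node after h and at the node after h-W-In and at the node after h-W-Out can never be reached regardless of what Pia does, so varying those choices leaves every outcome unchanged.
Holding the reachable choices fixed and varying the unreachable ones freely already gives 2 × 3 × 2 = 12 equivalent strategies.
No other strategy reproduces this row, so those 12 are the full class: gWyR, gWyC, gWwR, gWwC, gWxR, gWxC, gEyR, gEyC, gEwR, gEwC, gExR, gExC.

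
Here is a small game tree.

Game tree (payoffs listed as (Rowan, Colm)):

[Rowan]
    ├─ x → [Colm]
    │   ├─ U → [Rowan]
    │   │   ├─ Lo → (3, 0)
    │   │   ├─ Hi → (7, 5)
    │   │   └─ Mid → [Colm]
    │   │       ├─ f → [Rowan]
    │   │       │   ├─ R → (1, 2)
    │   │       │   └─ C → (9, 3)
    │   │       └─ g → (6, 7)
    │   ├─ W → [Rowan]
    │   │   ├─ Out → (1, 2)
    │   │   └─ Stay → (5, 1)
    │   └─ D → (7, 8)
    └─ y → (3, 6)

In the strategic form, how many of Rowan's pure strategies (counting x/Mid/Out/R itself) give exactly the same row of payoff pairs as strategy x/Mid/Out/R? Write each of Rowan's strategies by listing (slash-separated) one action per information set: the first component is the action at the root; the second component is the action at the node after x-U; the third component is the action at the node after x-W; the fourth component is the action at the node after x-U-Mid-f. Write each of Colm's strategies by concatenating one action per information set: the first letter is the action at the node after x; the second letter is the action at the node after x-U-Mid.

1

Row for x/Mid/Out/R (columns Uf, Ug, Wf, Wg, Df, Dg): (1,2) (6,7) (1,2) (1,2) (7,8) (7,8).
Every one of Rowan's information sets is on the play path for some reply by Colm when Rowan follows x/Mid/Out/R.
Changing the action at any of them therefore changes at least one column, so only x/Mid/Out/R itself gives this row.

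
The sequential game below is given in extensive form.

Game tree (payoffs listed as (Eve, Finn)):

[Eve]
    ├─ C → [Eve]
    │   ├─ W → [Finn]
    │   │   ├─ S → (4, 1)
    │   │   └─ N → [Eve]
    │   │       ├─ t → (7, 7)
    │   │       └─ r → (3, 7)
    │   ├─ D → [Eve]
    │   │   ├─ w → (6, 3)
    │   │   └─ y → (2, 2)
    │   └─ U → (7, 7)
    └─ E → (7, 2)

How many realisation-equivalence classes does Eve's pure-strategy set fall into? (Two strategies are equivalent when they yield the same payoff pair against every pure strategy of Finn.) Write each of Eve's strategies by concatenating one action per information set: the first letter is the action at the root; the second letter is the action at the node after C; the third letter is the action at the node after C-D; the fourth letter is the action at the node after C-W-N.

6

Eve has 24 pure strategies: CWwt, CWwr, CWyt, CWyr, CDwt, CDwr, CDyt, CDyr, CUwt, CUwr, CUyt, CUyr, EWwt, EWwr, EWyt, EWyr, EDwt, EDwr, EDyt, EDyr, EUwt, EUwr, EUyt, EUyr. Columns: S, N.
{CWwt, CWyt} → row (4,1) (7,7)
{CWwr, CWyr} → row (4,1) (3,7)
{CDwt, CDwr} → row (6,3) (6,3)
{CDyt, CDyr} → row (2,2) (2,2)
{CUwt, CUwr, CUyt, CUyr} → row (7,7) (7,7)
{EWwt, EWwr, EWyt, EWyr, EDwt, EDwr, EDyt, EDyr, EUwt, EUwr, EUyt, EUyr} → row (7,2) (7,2)
That's 6 distinct rows out of 24 strategies.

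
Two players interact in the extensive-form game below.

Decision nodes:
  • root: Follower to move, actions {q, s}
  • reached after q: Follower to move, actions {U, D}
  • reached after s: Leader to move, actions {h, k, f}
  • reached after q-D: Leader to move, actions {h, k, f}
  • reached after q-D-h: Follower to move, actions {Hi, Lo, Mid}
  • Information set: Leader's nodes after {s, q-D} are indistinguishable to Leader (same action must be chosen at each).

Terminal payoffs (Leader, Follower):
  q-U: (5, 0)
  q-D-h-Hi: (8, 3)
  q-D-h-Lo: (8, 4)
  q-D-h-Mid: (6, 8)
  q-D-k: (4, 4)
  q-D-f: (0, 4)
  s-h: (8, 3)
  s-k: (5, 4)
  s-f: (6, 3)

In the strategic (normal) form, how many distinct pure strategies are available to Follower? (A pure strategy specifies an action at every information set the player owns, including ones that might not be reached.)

Follower owns the root with actions {q, s} — two choices.
Follower owns the node after q with actions {U, D} — two choices.
Follower owns the node after q-D-h with actions {Hi, Lo, Mid} — three choices.
A pure strategy fixes one action at each information set independently, so the count is the product 2 × 2 × 3 = 12.

12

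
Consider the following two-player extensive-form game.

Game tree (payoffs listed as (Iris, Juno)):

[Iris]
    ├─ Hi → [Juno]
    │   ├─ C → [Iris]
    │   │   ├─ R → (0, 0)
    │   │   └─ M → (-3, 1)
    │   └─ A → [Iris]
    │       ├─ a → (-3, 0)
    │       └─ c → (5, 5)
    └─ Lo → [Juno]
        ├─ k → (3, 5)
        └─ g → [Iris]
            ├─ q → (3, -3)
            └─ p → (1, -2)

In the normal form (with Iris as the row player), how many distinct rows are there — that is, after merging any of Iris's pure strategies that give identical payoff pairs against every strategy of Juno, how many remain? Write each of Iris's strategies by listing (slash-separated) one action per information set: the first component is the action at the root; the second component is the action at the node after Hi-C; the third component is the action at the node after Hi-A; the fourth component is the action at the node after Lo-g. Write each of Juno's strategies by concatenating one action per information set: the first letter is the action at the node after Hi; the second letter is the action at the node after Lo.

Iris has 16 pure strategies: Hi/R/a/q, Hi/R/a/p, Hi/R/c/q, Hi/R/c/p, Hi/M/a/q, Hi/M/a/p, Hi/M/c/q, Hi/M/c/p, Lo/R/a/q, Lo/R/a/p, Lo/R/c/q, Lo/R/c/p, Lo/M/a/q, Lo/M/a/p, Lo/M/c/q, Lo/M/c/p. Columns: Ck, Cg, Ak, Ag.
{Hi/R/a/q, Hi/R/a/p} → row (0,0) (0,0) (-3,0) (-3,0)
{Hi/R/c/q, Hi/R/c/p} → row (0,0) (0,0) (5,5) (5,5)
{Hi/M/a/q, Hi/M/a/p} → row (-3,1) (-3,1) (-3,0) (-3,0)
{Hi/M/c/q, Hi/M/c/p} → row (-3,1) (-3,1) (5,5) (5,5)
{Lo/R/a/q, Lo/R/c/q, Lo/M/a/q, Lo/M/c/q} → row (3,5) (3,-3) (3,5) (3,-3)
{Lo/R/a/p, Lo/R/c/p, Lo/M/a/p, Lo/M/c/p} → row (3,5) (1,-2) (3,5) (1,-2)
That's 6 distinct rows out of 16 strategies.

6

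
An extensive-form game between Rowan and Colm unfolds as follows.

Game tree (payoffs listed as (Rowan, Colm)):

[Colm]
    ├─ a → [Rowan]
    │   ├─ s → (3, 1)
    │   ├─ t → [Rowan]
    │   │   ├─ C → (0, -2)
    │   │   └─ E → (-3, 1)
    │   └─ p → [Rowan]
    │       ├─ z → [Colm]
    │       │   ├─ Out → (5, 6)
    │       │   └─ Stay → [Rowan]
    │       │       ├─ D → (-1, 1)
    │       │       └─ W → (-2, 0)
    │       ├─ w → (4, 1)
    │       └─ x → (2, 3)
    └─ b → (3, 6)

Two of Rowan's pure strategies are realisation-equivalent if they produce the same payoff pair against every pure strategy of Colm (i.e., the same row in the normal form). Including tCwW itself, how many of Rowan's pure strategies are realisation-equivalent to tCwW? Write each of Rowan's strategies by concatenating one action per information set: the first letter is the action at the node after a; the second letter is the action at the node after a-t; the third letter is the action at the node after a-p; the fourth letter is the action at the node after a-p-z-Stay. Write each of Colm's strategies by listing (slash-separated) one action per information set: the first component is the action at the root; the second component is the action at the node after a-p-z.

6

Row for tCwW (columns a/Out, a/Stay, b/Out, b/Stay): (0,-2) (0,-2) (3,6) (3,6).
Under tCwW, Rowan's choice at the node after a-p and at the node after a-p-z-Stay can never be reached regardless of what Colm does, so varying those choices leaves every outcome unchanged.
Holding the reachable choices fixed and varying the unreachable ones freely already gives 3 × 2 = 6 equivalent strategies.
No other strategy reproduces this row, so those 6 are the full class: tCzD, tCzW, tCwD, tCwW, tCxD, tCxW.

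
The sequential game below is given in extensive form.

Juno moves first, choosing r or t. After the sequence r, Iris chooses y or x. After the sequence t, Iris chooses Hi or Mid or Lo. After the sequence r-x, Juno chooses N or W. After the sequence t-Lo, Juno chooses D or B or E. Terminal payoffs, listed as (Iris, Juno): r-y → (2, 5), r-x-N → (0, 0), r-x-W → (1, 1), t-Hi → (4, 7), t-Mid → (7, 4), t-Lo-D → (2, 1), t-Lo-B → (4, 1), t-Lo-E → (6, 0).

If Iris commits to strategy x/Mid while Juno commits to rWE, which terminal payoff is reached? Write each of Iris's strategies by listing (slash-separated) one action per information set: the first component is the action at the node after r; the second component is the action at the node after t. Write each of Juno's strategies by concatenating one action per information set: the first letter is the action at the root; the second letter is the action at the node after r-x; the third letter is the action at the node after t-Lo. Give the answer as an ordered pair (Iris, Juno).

(1, 1)

Trace the play path from the root:
  Juno plays r
  Iris plays x at [r]
  Juno plays W at [r-x]
→ terminal payoff (1, 1).
(Iris's choice at the node after t is never reached on this path, so it doesn't affect the outcome.)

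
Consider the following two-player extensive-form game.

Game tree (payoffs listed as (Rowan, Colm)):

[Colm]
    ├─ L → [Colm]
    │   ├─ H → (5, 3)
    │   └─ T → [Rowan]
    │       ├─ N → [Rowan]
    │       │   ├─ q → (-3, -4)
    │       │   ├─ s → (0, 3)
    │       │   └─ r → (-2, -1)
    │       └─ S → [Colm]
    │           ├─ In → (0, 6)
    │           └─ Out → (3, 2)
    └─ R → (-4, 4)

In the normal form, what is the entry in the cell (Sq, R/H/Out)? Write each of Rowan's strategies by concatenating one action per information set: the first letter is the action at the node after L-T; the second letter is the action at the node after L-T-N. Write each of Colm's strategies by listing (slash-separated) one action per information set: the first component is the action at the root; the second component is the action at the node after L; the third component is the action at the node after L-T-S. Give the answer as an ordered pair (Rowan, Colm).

Trace the play path from the root:
  Colm plays R
→ terminal payoff (-4, 4).
(Rowan's choice at the node after L-T is never reached on this path, so it doesn't affect the outcome.)

(-4, 4)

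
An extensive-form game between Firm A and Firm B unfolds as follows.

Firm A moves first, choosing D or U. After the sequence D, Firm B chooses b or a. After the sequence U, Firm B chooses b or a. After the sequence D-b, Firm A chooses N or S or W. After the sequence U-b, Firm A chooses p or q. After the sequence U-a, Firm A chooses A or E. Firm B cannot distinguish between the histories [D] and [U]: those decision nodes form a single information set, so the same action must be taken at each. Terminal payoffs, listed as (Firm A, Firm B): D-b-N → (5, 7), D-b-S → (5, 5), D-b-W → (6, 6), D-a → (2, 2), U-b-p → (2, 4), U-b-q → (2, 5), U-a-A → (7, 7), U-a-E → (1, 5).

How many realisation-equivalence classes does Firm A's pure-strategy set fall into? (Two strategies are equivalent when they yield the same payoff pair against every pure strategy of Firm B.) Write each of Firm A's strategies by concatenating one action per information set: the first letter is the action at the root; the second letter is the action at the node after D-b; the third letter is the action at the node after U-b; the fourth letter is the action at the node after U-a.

Firm A has 24 pure strategies: DNpA, DNpE, DNqA, DNqE, DSpA, DSpE, DSqA, DSqE, DWpA, DWpE, DWqA, DWqE, UNpA, UNpE, UNqA, UNqE, USpA, USpE, USqA, USqE, UWpA, UWpE, UWqA, UWqE. Columns: b, a.
{DNpA, DNpE, DNqA, DNqE} → row (5,7) (2,2)
{DSpA, DSpE, DSqA, DSqE} → row (5,5) (2,2)
{DWpA, DWpE, DWqA, DWqE} → row (6,6) (2,2)
{UNpA, USpA, UWpA} → row (2,4) (7,7)
{UNpE, USpE, UWpE} → row (2,4) (1,5)
{UNqA, USqA, UWqA} → row (2,5) (7,7)
{UNqE, USqE, UWqE} → row (2,5) (1,5)
That's 7 distinct rows out of 24 strategies.

7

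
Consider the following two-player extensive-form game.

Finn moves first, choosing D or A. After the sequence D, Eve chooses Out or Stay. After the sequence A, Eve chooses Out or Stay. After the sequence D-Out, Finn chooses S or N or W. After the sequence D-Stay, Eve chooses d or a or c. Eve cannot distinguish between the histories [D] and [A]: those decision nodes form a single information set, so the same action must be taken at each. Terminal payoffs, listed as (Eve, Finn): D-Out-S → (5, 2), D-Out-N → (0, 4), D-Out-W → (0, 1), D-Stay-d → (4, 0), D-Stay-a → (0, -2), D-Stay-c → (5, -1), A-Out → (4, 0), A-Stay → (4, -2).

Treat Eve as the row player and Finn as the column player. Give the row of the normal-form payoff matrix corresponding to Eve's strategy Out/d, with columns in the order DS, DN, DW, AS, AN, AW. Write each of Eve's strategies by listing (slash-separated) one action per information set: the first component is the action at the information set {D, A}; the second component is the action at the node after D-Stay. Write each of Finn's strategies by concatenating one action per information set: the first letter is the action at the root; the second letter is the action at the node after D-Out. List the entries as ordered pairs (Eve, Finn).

(5,2) (0,4) (0,1) (4,0) (4,0) (4,0)

vs DS: Finn plays D → Eve plays Out at [D] → Finn plays S at [D-Out] → (5, 2)
vs DN: Finn plays D → Eve plays Out at [D] → Finn plays N at [D-Out] → (0, 4)
vs DW: Finn plays D → Eve plays Out at [D] → Finn plays W at [D-Out] → (0, 1)
vs AS: Finn plays A → Eve plays Out at [A] → (4, 0)
vs AN: Finn plays A → Eve plays Out at [A] → (4, 0)
vs AW: Finn plays A → Eve plays Out at [A] → (4, 0)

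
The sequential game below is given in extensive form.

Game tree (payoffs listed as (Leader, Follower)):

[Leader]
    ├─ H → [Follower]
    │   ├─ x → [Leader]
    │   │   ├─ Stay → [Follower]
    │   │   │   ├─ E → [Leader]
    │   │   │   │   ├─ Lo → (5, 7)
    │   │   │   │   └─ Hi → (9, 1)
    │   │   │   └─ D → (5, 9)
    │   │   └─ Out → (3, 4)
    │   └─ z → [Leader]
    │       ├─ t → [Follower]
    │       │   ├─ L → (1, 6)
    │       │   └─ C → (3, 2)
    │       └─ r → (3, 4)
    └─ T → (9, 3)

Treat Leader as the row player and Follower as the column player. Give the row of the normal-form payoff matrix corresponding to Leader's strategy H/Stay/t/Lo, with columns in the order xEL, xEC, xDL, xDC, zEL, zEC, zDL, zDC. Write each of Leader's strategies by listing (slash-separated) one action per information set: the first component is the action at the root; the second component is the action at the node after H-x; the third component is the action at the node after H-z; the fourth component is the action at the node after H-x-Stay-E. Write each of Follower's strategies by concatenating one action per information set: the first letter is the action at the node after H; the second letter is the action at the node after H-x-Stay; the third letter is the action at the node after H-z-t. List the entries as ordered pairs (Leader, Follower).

(5,7) (5,7) (5,9) (5,9) (1,6) (3,2) (1,6) (3,2)

vs xEL: Leader plays H → Follower plays x at [H] → Leader plays Stay at [H-x] → Follower plays E at [H-x-Stay] → Leader plays Lo at [H-x-Stay-E] → (5, 7)
vs xEC: Leader plays H → Follower plays x at [H] → Leader plays Stay at [H-x] → Follower plays E at [H-x-Stay] → Leader plays Lo at [H-x-Stay-E] → (5, 7)
vs xDL: Leader plays H → Follower plays x at [H] → Leader plays Stay at [H-x] → Follower plays D at [H-x-Stay] → (5, 9)
vs xDC: Leader plays H → Follower plays x at [H] → Leader plays Stay at [H-x] → Follower plays D at [H-x-Stay] → (5, 9)
vs zEL: Leader plays H → Follower plays z at [H] → Leader plays t at [H-z] → Follower plays L at [H-z-t] → (1, 6)
vs zEC: Leader plays H → Follower plays z at [H] → Leader plays t at [H-z] → Follower plays C at [H-z-t] → (3, 2)
vs zDL: Leader plays H → Follower plays z at [H] → Leader plays t at [H-z] → Follower plays L at [H-z-t] → (1, 6)
vs zDC: Leader plays H → Follower plays z at [H] → Leader plays t at [H-z] → Follower plays C at [H-z-t] → (3, 2)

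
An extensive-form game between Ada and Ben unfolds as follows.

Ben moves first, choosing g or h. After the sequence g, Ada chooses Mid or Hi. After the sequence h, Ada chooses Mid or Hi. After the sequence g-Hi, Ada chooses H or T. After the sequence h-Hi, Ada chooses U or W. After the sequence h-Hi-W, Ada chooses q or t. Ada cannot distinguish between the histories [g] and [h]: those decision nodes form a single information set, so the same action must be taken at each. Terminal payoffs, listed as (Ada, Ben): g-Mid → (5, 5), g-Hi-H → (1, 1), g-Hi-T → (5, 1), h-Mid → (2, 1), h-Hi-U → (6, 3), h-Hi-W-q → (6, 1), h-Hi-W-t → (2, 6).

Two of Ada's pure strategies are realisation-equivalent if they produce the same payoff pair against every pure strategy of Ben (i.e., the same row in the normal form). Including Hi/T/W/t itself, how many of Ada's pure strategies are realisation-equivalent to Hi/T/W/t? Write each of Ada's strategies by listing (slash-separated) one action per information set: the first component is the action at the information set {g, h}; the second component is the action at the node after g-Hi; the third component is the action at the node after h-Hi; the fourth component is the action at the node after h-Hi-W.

Row for Hi/T/W/t (columns g, h): (5,1) (2,6).
Every one of Ada's information sets is on the play path for some reply by Ben when Ada follows Hi/T/W/t.
Changing the action at any of them therefore changes at least one column, so only Hi/T/W/t itself gives this row.

1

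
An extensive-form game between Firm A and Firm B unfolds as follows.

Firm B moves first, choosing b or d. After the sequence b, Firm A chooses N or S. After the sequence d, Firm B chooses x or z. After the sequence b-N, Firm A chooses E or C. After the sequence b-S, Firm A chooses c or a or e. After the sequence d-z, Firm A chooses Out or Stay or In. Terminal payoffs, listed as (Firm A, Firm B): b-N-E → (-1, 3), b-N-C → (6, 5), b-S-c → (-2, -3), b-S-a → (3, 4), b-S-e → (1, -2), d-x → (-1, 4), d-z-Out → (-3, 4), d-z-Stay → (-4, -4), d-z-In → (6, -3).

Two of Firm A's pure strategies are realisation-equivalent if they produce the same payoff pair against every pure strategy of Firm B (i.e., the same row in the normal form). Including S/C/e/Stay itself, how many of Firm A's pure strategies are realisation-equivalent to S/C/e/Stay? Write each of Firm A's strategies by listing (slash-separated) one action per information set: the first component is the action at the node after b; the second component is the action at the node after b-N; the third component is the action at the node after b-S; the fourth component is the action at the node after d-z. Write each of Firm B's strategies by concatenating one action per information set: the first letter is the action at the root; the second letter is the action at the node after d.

Row for S/C/e/Stay (columns bx, bz, dx, dz): (1,-2) (1,-2) (-1,4) (-4,-4).
Under S/C/e/Stay, Firm A's choice at the node after b-N can never be reached regardless of what Firm B does, so varying those choices leaves every outcome unchanged.
Holding the reachable choices fixed and varying the unreachable one freely already gives 2 equivalent strategies.
No other strategy reproduces this row, so those 2 are the full class: S/E/e/Stay, S/C/e/Stay.

2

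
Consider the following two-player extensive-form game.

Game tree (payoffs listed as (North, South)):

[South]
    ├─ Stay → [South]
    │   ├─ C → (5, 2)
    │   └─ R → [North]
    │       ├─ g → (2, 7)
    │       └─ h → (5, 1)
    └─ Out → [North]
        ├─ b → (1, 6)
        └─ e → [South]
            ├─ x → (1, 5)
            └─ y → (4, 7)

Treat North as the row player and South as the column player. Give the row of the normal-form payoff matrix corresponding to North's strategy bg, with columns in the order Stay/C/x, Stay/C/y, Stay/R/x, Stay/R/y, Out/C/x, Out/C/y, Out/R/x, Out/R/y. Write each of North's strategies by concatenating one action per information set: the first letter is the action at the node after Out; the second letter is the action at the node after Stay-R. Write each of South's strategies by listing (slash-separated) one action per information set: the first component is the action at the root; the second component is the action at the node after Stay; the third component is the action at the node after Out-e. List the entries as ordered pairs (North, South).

vs Stay/C/x: South plays Stay → South plays C at [Stay] → (5, 2)
vs Stay/C/y: South plays Stay → South plays C at [Stay] → (5, 2)
vs Stay/R/x: South plays Stay → South plays R at [Stay] → North plays g at [Stay-R] → (2, 7)
vs Stay/R/y: South plays Stay → South plays R at [Stay] → North plays g at [Stay-R] → (2, 7)
vs Out/C/x: South plays Out → North plays b at [Out] → (1, 6)
vs Out/C/y: South plays Out → North plays b at [Out] → (1, 6)
vs Out/R/x: South plays Out → North plays b at [Out] → (1, 6)
vs Out/R/y: South plays Out → North plays b at [Out] → (1, 6)

(5,2) (5,2) (2,7) (2,7) (1,6) (1,6) (1,6) (1,6)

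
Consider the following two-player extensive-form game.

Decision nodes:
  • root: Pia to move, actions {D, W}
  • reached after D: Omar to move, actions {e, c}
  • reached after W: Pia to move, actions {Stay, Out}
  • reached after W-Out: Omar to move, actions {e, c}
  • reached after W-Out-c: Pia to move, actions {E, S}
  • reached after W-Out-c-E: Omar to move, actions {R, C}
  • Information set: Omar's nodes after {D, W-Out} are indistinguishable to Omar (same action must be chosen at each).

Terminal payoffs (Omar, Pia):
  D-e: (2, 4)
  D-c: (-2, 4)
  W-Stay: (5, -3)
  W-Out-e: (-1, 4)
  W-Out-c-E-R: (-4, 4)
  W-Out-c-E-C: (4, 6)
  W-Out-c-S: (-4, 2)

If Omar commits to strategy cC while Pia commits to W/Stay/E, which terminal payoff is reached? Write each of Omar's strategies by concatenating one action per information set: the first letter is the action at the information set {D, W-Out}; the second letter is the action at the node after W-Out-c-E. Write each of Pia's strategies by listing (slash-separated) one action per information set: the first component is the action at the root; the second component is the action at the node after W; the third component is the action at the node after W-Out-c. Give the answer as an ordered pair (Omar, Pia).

(5, -3)

Trace the play path from the root:
  Pia plays W
  Pia plays Stay at [W]
→ terminal payoff (5, -3).
(Omar's choice at the information set {D, W-Out} is never reached on this path, so it doesn't affect the outcome.)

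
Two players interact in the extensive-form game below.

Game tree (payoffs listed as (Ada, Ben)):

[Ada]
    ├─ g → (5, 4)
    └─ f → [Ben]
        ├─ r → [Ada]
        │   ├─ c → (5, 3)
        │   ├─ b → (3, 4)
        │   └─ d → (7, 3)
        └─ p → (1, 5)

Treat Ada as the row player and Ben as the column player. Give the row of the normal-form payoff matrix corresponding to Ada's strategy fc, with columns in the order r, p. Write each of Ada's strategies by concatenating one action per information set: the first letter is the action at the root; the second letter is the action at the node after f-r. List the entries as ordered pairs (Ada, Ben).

(5,3) (1,5)

vs r: Ada plays f → Ben plays r at [f] → Ada plays c at [f-r] → (5, 3)
vs p: Ada plays f → Ben plays p at [f] → (1, 5)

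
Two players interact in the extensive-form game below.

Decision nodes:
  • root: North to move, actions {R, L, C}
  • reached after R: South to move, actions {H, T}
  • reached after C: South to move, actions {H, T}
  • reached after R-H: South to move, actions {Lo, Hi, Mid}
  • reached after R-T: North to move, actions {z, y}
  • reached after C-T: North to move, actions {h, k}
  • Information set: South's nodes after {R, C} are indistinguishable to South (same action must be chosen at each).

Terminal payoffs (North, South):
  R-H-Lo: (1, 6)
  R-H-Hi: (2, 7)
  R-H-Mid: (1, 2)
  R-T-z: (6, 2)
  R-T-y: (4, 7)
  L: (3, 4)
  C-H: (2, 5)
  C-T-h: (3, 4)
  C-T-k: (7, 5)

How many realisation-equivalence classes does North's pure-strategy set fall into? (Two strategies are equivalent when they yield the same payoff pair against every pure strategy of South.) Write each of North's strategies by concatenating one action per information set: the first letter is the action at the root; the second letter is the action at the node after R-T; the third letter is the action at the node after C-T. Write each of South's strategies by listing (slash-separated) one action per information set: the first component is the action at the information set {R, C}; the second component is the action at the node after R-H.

North has 12 pure strategies: Rzh, Rzk, Ryh, Ryk, Lzh, Lzk, Lyh, Lyk, Czh, Czk, Cyh, Cyk. Columns: H/Lo, H/Hi, H/Mid, T/Lo, T/Hi, T/Mid.
{Rzh, Rzk} → row (1,6) (2,7) (1,2) (6,2) (6,2) (6,2)
{Ryh, Ryk} → row (1,6) (2,7) (1,2) (4,7) (4,7) (4,7)
{Lzh, Lzk, Lyh, Lyk} → row (3,4) (3,4) (3,4) (3,4) (3,4) (3,4)
{Czh, Cyh} → row (2,5) (2,5) (2,5) (3,4) (3,4) (3,4)
{Czk, Cyk} → row (2,5) (2,5) (2,5) (7,5) (7,5) (7,5)
That's 5 distinct rows out of 12 strategies.

5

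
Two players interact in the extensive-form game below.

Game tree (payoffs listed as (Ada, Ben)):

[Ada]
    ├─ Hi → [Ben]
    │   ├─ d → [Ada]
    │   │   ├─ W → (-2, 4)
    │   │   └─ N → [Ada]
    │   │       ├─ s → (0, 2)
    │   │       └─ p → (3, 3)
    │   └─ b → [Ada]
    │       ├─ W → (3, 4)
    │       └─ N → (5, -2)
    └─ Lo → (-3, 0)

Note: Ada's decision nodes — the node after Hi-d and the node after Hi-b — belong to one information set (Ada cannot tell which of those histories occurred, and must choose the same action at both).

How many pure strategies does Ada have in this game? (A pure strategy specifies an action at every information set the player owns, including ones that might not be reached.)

Ada owns the root with actions {Hi, Lo} — two choices.
Ada owns the information set {Hi-d, Hi-b} with actions {W, N} — two choices.
Ada owns the node after Hi-d-N with actions {s, p} — two choices.
A pure strategy fixes one action at each information set independently, so the count is the product 2 × 2 × 2 = 8.
(For reference, Ben has 2 pure strategies, giving a 8×2 normal-form matrix.)

8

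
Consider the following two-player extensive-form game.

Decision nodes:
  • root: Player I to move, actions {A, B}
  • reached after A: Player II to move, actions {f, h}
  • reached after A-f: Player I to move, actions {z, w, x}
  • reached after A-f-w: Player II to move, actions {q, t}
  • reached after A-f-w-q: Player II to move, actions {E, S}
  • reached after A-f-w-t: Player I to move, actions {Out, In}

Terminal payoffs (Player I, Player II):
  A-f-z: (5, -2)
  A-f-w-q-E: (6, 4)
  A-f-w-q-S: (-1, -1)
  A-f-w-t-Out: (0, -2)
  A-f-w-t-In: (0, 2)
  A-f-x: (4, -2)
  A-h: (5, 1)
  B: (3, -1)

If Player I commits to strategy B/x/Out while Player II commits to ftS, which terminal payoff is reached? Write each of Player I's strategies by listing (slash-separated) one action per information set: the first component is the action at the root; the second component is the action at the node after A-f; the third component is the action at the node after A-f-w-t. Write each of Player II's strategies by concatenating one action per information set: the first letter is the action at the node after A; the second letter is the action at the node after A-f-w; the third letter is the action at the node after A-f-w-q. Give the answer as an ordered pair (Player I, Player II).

(3, -1)

Trace the play path from the root:
  Player I plays B
→ terminal payoff (3, -1).
(Player I's choice at the node after A-f is never reached on this path, so it doesn't affect the outcome.)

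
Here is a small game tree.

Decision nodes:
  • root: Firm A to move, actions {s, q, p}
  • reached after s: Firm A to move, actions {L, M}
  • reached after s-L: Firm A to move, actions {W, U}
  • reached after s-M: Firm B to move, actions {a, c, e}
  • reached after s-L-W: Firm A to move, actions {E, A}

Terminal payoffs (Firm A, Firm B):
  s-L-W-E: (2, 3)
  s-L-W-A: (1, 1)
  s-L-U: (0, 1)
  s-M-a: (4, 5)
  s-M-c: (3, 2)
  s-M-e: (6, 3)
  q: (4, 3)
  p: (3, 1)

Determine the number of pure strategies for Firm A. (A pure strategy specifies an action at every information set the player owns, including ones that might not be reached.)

Firm A owns the root with actions {s, q, p} — three choices.
Firm A owns the node after s with actions {L, M} — two choices.
Firm A owns the node after s-L with actions {W, U} — two choices.
Firm A owns the node after s-L-W with actions {E, A} — two choices.
A pure strategy fixes one action at each information set independently, so the count is the product 3 × 2 × 2 × 2 = 24.

24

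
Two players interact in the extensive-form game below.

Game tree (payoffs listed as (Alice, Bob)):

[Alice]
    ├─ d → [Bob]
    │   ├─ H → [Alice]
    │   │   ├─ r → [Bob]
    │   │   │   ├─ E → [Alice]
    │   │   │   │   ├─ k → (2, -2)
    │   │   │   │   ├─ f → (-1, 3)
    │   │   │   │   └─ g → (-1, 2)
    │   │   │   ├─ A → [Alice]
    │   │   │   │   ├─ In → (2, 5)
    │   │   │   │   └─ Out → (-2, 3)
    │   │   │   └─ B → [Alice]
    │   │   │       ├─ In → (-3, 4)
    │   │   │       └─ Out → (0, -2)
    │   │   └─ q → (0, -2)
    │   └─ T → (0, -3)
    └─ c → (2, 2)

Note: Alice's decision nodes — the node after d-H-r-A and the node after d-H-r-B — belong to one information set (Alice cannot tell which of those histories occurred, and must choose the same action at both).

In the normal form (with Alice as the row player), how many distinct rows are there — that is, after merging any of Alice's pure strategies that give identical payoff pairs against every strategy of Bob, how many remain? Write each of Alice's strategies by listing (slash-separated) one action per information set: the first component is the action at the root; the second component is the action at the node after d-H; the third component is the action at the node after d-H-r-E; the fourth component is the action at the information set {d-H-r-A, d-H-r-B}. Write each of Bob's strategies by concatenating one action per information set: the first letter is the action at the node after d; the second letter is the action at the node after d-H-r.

Alice has 24 pure strategies: d/r/k/In, d/r/k/Out, d/r/f/In, d/r/f/Out, d/r/g/In, d/r/g/Out, d/q/k/In, d/q/k/Out, d/q/f/In, d/q/f/Out, d/q/g/In, d/q/g/Out, c/r/k/In, c/r/k/Out, c/r/f/In, c/r/f/Out, c/r/g/In, c/r/g/Out, c/q/k/In, c/q/k/Out, c/q/f/In, c/q/f/Out, c/q/g/In, c/q/g/Out. Columns: HE, HA, HB, TE, TA, TB.
{d/r/k/In} → row (2,-2) (2,5) (-3,4) (0,-3) (0,-3) (0,-3)
{d/r/k/Out} → row (2,-2) (-2,3) (0,-2) (0,-3) (0,-3) (0,-3)
{d/r/f/In} → row (-1,3) (2,5) (-3,4) (0,-3) (0,-3) (0,-3)
{d/r/f/Out} → row (-1,3) (-2,3) (0,-2) (0,-3) (0,-3) (0,-3)
{d/r/g/In} → row (-1,2) (2,5) (-3,4) (0,-3) (0,-3) (0,-3)
{d/r/g/Out} → row (-1,2) (-2,3) (0,-2) (0,-3) (0,-3) (0,-3)
{d/q/k/In, d/q/k/Out, d/q/f/In, d/q/f/Out, d/q/g/In, d/q/g/Out} → row (0,-2) (0,-2) (0,-2) (0,-3) (0,-3) (0,-3)
{c/r/k/In, c/r/k/Out, c/r/f/In, c/r/f/Out, c/r/g/In, c/r/g/Out, c/q/k/In, c/q/k/Out, c/q/f/In, c/q/f/Out, c/q/g/In, c/q/g/Out} → row (2,2) (2,2) (2,2) (2,2) (2,2) (2,2)
That's 8 distinct rows out of 24 strategies.

8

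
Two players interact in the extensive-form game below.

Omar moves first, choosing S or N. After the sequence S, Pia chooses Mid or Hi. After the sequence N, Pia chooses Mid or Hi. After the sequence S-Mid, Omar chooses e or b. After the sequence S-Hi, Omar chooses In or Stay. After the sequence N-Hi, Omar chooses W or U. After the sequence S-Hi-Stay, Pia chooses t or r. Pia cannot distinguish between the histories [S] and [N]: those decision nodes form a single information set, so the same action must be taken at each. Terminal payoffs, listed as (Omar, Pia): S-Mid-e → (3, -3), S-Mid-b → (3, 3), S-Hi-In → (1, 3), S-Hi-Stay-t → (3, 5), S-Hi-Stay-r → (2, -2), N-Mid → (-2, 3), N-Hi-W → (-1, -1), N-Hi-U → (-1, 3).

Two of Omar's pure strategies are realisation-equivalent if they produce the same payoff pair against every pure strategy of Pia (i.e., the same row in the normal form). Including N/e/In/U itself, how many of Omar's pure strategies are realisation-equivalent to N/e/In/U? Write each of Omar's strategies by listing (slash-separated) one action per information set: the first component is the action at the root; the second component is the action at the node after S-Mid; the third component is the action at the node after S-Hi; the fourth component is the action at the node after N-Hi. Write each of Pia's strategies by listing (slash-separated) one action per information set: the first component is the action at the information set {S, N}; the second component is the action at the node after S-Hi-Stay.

4

Row for N/e/In/U (columns Mid/t, Mid/r, Hi/t, Hi/r): (-2,3) (-2,3) (-1,3) (-1,3).
Under N/e/In/U, Omar's choice at the node after S-Mid and at the node after S-Hi can never be reached regardless of what Pia does, so varying those choices leaves every outcome unchanged.
Holding the reachable choices fixed and varying the unreachable ones freely already gives 2 × 2 = 4 equivalent strategies.
No other strategy reproduces this row, so those 4 are the full class: N/e/In/U, N/e/Stay/U, N/b/In/U, N/b/Stay/U.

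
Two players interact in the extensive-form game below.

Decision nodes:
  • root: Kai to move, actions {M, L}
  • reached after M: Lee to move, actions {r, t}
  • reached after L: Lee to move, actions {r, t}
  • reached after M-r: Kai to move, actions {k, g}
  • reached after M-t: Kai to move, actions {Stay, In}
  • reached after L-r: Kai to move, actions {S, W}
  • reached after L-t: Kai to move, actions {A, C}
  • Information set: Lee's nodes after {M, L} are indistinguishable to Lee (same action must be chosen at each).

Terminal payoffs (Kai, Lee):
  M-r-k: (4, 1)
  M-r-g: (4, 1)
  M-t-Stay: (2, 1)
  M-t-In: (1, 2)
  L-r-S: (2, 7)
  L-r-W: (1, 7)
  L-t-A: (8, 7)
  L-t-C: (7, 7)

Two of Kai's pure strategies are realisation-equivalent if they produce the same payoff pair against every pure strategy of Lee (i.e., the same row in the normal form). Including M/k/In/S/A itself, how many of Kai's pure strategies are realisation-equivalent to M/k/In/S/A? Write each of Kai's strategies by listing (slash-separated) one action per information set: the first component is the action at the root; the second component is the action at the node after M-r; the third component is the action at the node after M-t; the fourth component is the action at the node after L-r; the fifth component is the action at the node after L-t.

8

Row for M/k/In/S/A (columns r, t): (4,1) (1,2).
Under M/k/In/S/A, Kai's choice at the node after L-r and at the node after L-t can never be reached regardless of what Lee does, so varying those choices leaves every outcome unchanged.
Holding the reachable choices fixed and varying the unreachable ones freely already gives 2 × 2 = 4 equivalent strategies.
Checking the remaining rows, M/g/In/S/A, M/g/In/S/C, M/g/In/W/A, M/g/In/W/C also happen to give the same payoffs in every column, bringing the total to 8: M/k/In/S/A, M/k/In/S/C, M/k/In/W/A, M/k/In/W/C, M/g/In/S/A, M/g/In/S/C, M/g/In/W/A, M/g/In/W/C.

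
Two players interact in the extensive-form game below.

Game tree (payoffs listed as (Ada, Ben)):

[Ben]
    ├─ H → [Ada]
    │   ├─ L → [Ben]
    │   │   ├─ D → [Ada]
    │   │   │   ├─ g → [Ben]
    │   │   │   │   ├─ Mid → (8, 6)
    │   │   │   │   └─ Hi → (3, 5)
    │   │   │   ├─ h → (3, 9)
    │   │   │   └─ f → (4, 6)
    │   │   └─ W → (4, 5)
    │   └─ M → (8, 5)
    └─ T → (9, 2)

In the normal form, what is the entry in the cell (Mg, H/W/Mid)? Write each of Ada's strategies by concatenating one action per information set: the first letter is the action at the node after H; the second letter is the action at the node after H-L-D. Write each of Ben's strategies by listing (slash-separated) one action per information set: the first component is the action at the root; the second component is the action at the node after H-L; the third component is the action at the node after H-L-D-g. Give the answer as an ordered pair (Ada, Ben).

(8, 5)

Trace the play path from the root:
  Ben plays H
  Ada plays M at [H]
→ terminal payoff (8, 5).
(Ada's choice at the node after H-L-D is never reached on this path, so it doesn't affect the outcome.)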